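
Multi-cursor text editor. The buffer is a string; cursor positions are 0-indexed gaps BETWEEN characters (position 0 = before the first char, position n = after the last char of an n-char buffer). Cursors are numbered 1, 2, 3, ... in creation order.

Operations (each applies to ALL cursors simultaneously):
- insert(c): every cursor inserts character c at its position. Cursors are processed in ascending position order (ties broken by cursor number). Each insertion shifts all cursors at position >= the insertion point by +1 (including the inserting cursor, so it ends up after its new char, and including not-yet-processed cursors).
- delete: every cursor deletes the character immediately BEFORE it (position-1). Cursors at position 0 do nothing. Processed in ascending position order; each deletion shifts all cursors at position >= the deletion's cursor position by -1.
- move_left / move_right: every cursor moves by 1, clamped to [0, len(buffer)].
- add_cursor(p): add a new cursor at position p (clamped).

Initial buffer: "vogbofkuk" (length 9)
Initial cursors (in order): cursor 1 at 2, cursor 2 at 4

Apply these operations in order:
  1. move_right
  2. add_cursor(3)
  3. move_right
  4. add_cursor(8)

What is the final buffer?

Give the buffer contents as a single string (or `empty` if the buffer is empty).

Answer: vogbofkuk

Derivation:
After op 1 (move_right): buffer="vogbofkuk" (len 9), cursors c1@3 c2@5, authorship .........
After op 2 (add_cursor(3)): buffer="vogbofkuk" (len 9), cursors c1@3 c3@3 c2@5, authorship .........
After op 3 (move_right): buffer="vogbofkuk" (len 9), cursors c1@4 c3@4 c2@6, authorship .........
After op 4 (add_cursor(8)): buffer="vogbofkuk" (len 9), cursors c1@4 c3@4 c2@6 c4@8, authorship .........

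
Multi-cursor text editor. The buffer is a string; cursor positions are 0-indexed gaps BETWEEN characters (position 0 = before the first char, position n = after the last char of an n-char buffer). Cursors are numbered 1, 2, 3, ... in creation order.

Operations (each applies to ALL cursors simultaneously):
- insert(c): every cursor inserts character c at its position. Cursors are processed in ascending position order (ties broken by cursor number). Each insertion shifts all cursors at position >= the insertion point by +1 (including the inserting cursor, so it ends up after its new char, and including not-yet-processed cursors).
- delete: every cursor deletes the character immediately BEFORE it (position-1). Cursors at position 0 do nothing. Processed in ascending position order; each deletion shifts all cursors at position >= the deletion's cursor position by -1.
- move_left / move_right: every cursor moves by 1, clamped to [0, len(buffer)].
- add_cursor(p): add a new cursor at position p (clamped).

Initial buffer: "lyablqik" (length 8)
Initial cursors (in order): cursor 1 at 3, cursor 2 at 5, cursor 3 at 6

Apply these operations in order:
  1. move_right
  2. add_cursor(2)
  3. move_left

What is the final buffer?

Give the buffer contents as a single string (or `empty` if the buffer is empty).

Answer: lyablqik

Derivation:
After op 1 (move_right): buffer="lyablqik" (len 8), cursors c1@4 c2@6 c3@7, authorship ........
After op 2 (add_cursor(2)): buffer="lyablqik" (len 8), cursors c4@2 c1@4 c2@6 c3@7, authorship ........
After op 3 (move_left): buffer="lyablqik" (len 8), cursors c4@1 c1@3 c2@5 c3@6, authorship ........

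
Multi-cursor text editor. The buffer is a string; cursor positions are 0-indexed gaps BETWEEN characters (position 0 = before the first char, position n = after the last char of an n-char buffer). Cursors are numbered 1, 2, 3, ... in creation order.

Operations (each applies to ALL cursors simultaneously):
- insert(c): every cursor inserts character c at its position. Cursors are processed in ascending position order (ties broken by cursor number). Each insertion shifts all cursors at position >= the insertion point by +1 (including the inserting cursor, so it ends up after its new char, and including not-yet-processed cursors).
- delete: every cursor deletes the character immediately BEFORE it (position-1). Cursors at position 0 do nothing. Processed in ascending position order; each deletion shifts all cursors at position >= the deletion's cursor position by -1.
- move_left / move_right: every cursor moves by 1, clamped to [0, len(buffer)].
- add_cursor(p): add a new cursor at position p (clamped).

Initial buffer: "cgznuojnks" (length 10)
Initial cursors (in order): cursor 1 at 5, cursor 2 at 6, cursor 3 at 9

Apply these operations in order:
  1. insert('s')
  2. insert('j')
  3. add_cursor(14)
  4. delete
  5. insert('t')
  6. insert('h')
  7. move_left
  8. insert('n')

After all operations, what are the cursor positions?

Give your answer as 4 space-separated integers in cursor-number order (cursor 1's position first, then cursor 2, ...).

After op 1 (insert('s')): buffer="cgznusosjnkss" (len 13), cursors c1@6 c2@8 c3@12, authorship .....1.2...3.
After op 2 (insert('j')): buffer="cgznusjosjjnksjs" (len 16), cursors c1@7 c2@10 c3@15, authorship .....11.22...33.
After op 3 (add_cursor(14)): buffer="cgznusjosjjnksjs" (len 16), cursors c1@7 c2@10 c4@14 c3@15, authorship .....11.22...33.
After op 4 (delete): buffer="cgznusosjnks" (len 12), cursors c1@6 c2@8 c3@11 c4@11, authorship .....1.2....
After op 5 (insert('t')): buffer="cgznustostjnktts" (len 16), cursors c1@7 c2@10 c3@15 c4@15, authorship .....11.22...34.
After op 6 (insert('h')): buffer="cgznusthosthjnktthhs" (len 20), cursors c1@8 c2@12 c3@19 c4@19, authorship .....111.222...3434.
After op 7 (move_left): buffer="cgznusthosthjnktthhs" (len 20), cursors c1@7 c2@11 c3@18 c4@18, authorship .....111.222...3434.
After op 8 (insert('n')): buffer="cgznustnhostnhjnktthnnhs" (len 24), cursors c1@8 c2@13 c3@22 c4@22, authorship .....1111.2222...343344.

Answer: 8 13 22 22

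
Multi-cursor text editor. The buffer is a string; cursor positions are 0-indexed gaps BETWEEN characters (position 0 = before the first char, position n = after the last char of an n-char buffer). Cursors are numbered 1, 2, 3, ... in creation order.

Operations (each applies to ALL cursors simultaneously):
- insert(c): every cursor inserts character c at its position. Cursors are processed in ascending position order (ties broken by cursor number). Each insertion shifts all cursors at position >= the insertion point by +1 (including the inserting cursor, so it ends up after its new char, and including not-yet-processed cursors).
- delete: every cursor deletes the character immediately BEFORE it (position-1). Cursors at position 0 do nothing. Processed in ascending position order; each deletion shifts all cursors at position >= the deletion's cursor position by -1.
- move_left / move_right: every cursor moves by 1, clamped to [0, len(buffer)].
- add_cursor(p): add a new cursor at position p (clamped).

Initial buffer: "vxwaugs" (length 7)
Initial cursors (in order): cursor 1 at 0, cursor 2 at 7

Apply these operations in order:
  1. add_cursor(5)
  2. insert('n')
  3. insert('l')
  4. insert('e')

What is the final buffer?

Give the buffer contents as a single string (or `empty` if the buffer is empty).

Answer: nlevxwaunlegsnle

Derivation:
After op 1 (add_cursor(5)): buffer="vxwaugs" (len 7), cursors c1@0 c3@5 c2@7, authorship .......
After op 2 (insert('n')): buffer="nvxwaungsn" (len 10), cursors c1@1 c3@7 c2@10, authorship 1.....3..2
After op 3 (insert('l')): buffer="nlvxwaunlgsnl" (len 13), cursors c1@2 c3@9 c2@13, authorship 11.....33..22
After op 4 (insert('e')): buffer="nlevxwaunlegsnle" (len 16), cursors c1@3 c3@11 c2@16, authorship 111.....333..222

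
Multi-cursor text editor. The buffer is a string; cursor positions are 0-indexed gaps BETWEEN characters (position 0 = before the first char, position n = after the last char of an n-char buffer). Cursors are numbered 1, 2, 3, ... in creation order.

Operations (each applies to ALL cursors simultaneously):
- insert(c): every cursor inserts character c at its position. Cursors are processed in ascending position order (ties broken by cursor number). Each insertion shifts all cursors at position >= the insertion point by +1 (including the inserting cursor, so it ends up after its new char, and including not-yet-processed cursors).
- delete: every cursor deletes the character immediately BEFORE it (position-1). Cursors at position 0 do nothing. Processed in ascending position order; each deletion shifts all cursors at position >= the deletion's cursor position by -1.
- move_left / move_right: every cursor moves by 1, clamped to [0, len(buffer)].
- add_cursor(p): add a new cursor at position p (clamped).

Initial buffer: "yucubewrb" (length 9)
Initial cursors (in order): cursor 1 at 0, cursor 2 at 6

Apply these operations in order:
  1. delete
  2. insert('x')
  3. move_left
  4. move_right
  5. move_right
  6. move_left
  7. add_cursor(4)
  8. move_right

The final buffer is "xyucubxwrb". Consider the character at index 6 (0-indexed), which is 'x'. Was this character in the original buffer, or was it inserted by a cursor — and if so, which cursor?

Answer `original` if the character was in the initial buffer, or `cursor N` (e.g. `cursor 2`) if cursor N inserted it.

Answer: cursor 2

Derivation:
After op 1 (delete): buffer="yucubwrb" (len 8), cursors c1@0 c2@5, authorship ........
After op 2 (insert('x')): buffer="xyucubxwrb" (len 10), cursors c1@1 c2@7, authorship 1.....2...
After op 3 (move_left): buffer="xyucubxwrb" (len 10), cursors c1@0 c2@6, authorship 1.....2...
After op 4 (move_right): buffer="xyucubxwrb" (len 10), cursors c1@1 c2@7, authorship 1.....2...
After op 5 (move_right): buffer="xyucubxwrb" (len 10), cursors c1@2 c2@8, authorship 1.....2...
After op 6 (move_left): buffer="xyucubxwrb" (len 10), cursors c1@1 c2@7, authorship 1.....2...
After op 7 (add_cursor(4)): buffer="xyucubxwrb" (len 10), cursors c1@1 c3@4 c2@7, authorship 1.....2...
After op 8 (move_right): buffer="xyucubxwrb" (len 10), cursors c1@2 c3@5 c2@8, authorship 1.....2...
Authorship (.=original, N=cursor N): 1 . . . . . 2 . . .
Index 6: author = 2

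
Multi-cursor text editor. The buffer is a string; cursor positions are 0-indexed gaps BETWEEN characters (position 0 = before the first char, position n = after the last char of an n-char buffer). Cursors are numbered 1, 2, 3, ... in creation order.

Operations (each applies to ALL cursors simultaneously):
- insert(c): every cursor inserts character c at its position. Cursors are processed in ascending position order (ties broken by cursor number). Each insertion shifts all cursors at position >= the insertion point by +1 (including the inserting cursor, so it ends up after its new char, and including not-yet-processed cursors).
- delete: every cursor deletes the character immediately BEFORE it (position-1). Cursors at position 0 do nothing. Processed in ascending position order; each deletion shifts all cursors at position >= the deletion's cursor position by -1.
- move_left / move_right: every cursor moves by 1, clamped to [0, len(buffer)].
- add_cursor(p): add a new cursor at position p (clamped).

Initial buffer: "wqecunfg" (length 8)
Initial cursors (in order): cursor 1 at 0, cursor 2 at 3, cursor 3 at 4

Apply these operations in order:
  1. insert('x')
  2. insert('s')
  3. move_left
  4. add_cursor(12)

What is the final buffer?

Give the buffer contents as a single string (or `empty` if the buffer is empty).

Answer: xswqexscxsunfg

Derivation:
After op 1 (insert('x')): buffer="xwqexcxunfg" (len 11), cursors c1@1 c2@5 c3@7, authorship 1...2.3....
After op 2 (insert('s')): buffer="xswqexscxsunfg" (len 14), cursors c1@2 c2@7 c3@10, authorship 11...22.33....
After op 3 (move_left): buffer="xswqexscxsunfg" (len 14), cursors c1@1 c2@6 c3@9, authorship 11...22.33....
After op 4 (add_cursor(12)): buffer="xswqexscxsunfg" (len 14), cursors c1@1 c2@6 c3@9 c4@12, authorship 11...22.33....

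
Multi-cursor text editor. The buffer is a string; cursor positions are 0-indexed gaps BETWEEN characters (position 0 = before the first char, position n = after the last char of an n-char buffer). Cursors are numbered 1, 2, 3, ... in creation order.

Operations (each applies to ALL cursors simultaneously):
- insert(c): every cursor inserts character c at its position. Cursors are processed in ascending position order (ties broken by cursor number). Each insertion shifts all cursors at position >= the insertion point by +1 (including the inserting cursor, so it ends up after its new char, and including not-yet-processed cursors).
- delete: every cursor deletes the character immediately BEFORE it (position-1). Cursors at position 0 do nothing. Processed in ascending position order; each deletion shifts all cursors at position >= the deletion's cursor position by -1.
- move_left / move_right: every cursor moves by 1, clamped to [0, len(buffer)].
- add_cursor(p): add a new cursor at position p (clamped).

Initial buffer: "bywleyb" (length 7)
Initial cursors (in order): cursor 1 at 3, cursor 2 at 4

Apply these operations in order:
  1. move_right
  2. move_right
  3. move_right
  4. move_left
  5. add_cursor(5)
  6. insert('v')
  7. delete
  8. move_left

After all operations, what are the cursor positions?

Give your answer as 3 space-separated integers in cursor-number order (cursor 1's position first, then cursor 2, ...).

After op 1 (move_right): buffer="bywleyb" (len 7), cursors c1@4 c2@5, authorship .......
After op 2 (move_right): buffer="bywleyb" (len 7), cursors c1@5 c2@6, authorship .......
After op 3 (move_right): buffer="bywleyb" (len 7), cursors c1@6 c2@7, authorship .......
After op 4 (move_left): buffer="bywleyb" (len 7), cursors c1@5 c2@6, authorship .......
After op 5 (add_cursor(5)): buffer="bywleyb" (len 7), cursors c1@5 c3@5 c2@6, authorship .......
After op 6 (insert('v')): buffer="bywlevvyvb" (len 10), cursors c1@7 c3@7 c2@9, authorship .....13.2.
After op 7 (delete): buffer="bywleyb" (len 7), cursors c1@5 c3@5 c2@6, authorship .......
After op 8 (move_left): buffer="bywleyb" (len 7), cursors c1@4 c3@4 c2@5, authorship .......

Answer: 4 5 4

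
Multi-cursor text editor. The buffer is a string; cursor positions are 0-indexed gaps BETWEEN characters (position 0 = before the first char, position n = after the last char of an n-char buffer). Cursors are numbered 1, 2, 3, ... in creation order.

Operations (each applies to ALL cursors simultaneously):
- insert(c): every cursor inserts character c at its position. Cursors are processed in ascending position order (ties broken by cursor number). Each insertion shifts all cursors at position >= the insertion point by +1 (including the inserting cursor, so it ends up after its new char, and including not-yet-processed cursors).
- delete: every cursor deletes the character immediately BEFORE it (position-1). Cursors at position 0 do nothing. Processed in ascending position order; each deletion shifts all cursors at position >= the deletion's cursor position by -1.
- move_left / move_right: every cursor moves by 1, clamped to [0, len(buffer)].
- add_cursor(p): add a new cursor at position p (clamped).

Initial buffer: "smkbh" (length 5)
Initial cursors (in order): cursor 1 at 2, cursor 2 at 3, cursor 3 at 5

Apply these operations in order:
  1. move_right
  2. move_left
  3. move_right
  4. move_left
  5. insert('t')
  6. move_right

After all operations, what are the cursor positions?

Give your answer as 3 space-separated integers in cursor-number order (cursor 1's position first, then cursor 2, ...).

After op 1 (move_right): buffer="smkbh" (len 5), cursors c1@3 c2@4 c3@5, authorship .....
After op 2 (move_left): buffer="smkbh" (len 5), cursors c1@2 c2@3 c3@4, authorship .....
After op 3 (move_right): buffer="smkbh" (len 5), cursors c1@3 c2@4 c3@5, authorship .....
After op 4 (move_left): buffer="smkbh" (len 5), cursors c1@2 c2@3 c3@4, authorship .....
After op 5 (insert('t')): buffer="smtktbth" (len 8), cursors c1@3 c2@5 c3@7, authorship ..1.2.3.
After op 6 (move_right): buffer="smtktbth" (len 8), cursors c1@4 c2@6 c3@8, authorship ..1.2.3.

Answer: 4 6 8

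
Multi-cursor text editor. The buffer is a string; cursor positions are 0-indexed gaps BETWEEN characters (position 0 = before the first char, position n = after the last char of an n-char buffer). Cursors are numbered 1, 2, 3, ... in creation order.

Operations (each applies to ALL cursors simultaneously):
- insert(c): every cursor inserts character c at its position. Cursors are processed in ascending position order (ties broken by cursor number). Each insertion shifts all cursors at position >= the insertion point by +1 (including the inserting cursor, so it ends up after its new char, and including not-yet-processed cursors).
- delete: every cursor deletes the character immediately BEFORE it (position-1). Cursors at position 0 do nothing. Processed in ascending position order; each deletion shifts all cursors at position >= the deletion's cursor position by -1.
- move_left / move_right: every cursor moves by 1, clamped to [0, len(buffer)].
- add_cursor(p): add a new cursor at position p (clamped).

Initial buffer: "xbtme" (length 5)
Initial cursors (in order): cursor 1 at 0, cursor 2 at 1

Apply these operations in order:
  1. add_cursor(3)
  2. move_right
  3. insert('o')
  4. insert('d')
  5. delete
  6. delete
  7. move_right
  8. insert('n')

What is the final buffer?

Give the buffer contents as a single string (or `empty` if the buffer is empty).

After op 1 (add_cursor(3)): buffer="xbtme" (len 5), cursors c1@0 c2@1 c3@3, authorship .....
After op 2 (move_right): buffer="xbtme" (len 5), cursors c1@1 c2@2 c3@4, authorship .....
After op 3 (insert('o')): buffer="xobotmoe" (len 8), cursors c1@2 c2@4 c3@7, authorship .1.2..3.
After op 4 (insert('d')): buffer="xodbodtmode" (len 11), cursors c1@3 c2@6 c3@10, authorship .11.22..33.
After op 5 (delete): buffer="xobotmoe" (len 8), cursors c1@2 c2@4 c3@7, authorship .1.2..3.
After op 6 (delete): buffer="xbtme" (len 5), cursors c1@1 c2@2 c3@4, authorship .....
After op 7 (move_right): buffer="xbtme" (len 5), cursors c1@2 c2@3 c3@5, authorship .....
After op 8 (insert('n')): buffer="xbntnmen" (len 8), cursors c1@3 c2@5 c3@8, authorship ..1.2..3

Answer: xbntnmen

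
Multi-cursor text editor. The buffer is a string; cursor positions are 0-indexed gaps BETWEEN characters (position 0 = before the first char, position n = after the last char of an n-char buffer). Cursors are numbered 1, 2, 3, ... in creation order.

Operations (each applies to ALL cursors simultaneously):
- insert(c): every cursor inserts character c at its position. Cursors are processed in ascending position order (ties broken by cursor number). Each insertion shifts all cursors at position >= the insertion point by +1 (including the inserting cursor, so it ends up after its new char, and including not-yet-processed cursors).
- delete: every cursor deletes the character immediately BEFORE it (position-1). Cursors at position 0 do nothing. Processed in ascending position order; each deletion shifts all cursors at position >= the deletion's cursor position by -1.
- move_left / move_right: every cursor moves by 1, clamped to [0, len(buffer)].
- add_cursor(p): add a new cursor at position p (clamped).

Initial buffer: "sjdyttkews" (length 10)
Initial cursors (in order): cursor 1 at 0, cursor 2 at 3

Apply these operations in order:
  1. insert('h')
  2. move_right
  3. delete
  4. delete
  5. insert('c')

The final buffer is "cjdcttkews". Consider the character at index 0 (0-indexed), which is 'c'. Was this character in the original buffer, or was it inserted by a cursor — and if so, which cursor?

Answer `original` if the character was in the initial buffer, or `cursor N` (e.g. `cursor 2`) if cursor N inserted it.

After op 1 (insert('h')): buffer="hsjdhyttkews" (len 12), cursors c1@1 c2@5, authorship 1...2.......
After op 2 (move_right): buffer="hsjdhyttkews" (len 12), cursors c1@2 c2@6, authorship 1...2.......
After op 3 (delete): buffer="hjdhttkews" (len 10), cursors c1@1 c2@4, authorship 1..2......
After op 4 (delete): buffer="jdttkews" (len 8), cursors c1@0 c2@2, authorship ........
After op 5 (insert('c')): buffer="cjdcttkews" (len 10), cursors c1@1 c2@4, authorship 1..2......
Authorship (.=original, N=cursor N): 1 . . 2 . . . . . .
Index 0: author = 1

Answer: cursor 1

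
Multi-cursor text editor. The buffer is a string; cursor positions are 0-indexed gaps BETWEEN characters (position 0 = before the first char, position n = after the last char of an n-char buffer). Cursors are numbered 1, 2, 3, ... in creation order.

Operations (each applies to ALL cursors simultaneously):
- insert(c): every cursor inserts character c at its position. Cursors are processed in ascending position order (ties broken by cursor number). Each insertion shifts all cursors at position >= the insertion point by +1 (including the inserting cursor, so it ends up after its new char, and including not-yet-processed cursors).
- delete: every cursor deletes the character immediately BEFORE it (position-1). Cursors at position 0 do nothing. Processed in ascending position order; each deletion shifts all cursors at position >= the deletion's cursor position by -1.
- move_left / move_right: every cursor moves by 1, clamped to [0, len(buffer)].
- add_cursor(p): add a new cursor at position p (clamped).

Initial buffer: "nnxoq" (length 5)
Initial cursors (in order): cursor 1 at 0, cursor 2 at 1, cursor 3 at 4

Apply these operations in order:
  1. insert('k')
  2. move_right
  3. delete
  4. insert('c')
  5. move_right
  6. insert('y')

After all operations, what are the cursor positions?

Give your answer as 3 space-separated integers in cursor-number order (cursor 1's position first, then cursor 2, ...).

After op 1 (insert('k')): buffer="knknxokq" (len 8), cursors c1@1 c2@3 c3@7, authorship 1.2...3.
After op 2 (move_right): buffer="knknxokq" (len 8), cursors c1@2 c2@4 c3@8, authorship 1.2...3.
After op 3 (delete): buffer="kkxok" (len 5), cursors c1@1 c2@2 c3@5, authorship 12..3
After op 4 (insert('c')): buffer="kckcxokc" (len 8), cursors c1@2 c2@4 c3@8, authorship 1122..33
After op 5 (move_right): buffer="kckcxokc" (len 8), cursors c1@3 c2@5 c3@8, authorship 1122..33
After op 6 (insert('y')): buffer="kckycxyokcy" (len 11), cursors c1@4 c2@7 c3@11, authorship 11212.2.333

Answer: 4 7 11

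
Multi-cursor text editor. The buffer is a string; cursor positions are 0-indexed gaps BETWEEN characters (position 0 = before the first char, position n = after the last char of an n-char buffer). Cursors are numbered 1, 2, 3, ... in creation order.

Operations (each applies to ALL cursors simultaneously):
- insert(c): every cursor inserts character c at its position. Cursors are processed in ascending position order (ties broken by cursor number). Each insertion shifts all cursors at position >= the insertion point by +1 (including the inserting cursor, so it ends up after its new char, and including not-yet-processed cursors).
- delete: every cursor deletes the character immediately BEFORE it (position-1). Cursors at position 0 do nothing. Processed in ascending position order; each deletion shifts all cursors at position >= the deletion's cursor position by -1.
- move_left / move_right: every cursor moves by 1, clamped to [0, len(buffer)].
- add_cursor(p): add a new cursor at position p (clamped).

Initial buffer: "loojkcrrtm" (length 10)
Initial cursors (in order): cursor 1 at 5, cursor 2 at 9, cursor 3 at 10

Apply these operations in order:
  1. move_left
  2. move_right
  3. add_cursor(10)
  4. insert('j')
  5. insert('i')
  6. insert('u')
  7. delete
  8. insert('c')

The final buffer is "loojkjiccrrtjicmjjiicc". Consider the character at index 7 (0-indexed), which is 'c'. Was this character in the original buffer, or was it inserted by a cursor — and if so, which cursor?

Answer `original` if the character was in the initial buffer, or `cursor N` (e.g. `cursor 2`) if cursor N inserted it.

After op 1 (move_left): buffer="loojkcrrtm" (len 10), cursors c1@4 c2@8 c3@9, authorship ..........
After op 2 (move_right): buffer="loojkcrrtm" (len 10), cursors c1@5 c2@9 c3@10, authorship ..........
After op 3 (add_cursor(10)): buffer="loojkcrrtm" (len 10), cursors c1@5 c2@9 c3@10 c4@10, authorship ..........
After op 4 (insert('j')): buffer="loojkjcrrtjmjj" (len 14), cursors c1@6 c2@11 c3@14 c4@14, authorship .....1....2.34
After op 5 (insert('i')): buffer="loojkjicrrtjimjjii" (len 18), cursors c1@7 c2@13 c3@18 c4@18, authorship .....11....22.3434
After op 6 (insert('u')): buffer="loojkjiucrrtjiumjjiiuu" (len 22), cursors c1@8 c2@15 c3@22 c4@22, authorship .....111....222.343434
After op 7 (delete): buffer="loojkjicrrtjimjjii" (len 18), cursors c1@7 c2@13 c3@18 c4@18, authorship .....11....22.3434
After op 8 (insert('c')): buffer="loojkjiccrrtjicmjjiicc" (len 22), cursors c1@8 c2@15 c3@22 c4@22, authorship .....111....222.343434
Authorship (.=original, N=cursor N): . . . . . 1 1 1 . . . . 2 2 2 . 3 4 3 4 3 4
Index 7: author = 1

Answer: cursor 1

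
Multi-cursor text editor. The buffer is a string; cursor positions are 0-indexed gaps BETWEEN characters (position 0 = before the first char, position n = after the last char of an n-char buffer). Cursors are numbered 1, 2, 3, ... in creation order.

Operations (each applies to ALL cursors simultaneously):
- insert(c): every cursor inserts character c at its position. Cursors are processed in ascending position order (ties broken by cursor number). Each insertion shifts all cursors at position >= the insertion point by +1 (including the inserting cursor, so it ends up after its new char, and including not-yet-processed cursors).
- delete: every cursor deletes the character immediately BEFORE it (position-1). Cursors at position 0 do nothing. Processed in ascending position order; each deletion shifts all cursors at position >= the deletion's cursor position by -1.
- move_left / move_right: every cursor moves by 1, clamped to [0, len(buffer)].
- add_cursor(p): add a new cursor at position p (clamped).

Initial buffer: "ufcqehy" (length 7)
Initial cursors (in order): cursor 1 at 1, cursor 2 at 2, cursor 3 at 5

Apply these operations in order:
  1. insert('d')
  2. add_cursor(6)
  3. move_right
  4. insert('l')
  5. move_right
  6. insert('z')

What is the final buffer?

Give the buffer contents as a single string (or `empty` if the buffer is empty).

After op 1 (insert('d')): buffer="udfdcqedhy" (len 10), cursors c1@2 c2@4 c3@8, authorship .1.2...3..
After op 2 (add_cursor(6)): buffer="udfdcqedhy" (len 10), cursors c1@2 c2@4 c4@6 c3@8, authorship .1.2...3..
After op 3 (move_right): buffer="udfdcqedhy" (len 10), cursors c1@3 c2@5 c4@7 c3@9, authorship .1.2...3..
After op 4 (insert('l')): buffer="udfldclqeldhly" (len 14), cursors c1@4 c2@7 c4@10 c3@13, authorship .1.12.2..43.3.
After op 5 (move_right): buffer="udfldclqeldhly" (len 14), cursors c1@5 c2@8 c4@11 c3@14, authorship .1.12.2..43.3.
After op 6 (insert('z')): buffer="udfldzclqzeldzhlyz" (len 18), cursors c1@6 c2@10 c4@14 c3@18, authorship .1.121.2.2.434.3.3

Answer: udfldzclqzeldzhlyz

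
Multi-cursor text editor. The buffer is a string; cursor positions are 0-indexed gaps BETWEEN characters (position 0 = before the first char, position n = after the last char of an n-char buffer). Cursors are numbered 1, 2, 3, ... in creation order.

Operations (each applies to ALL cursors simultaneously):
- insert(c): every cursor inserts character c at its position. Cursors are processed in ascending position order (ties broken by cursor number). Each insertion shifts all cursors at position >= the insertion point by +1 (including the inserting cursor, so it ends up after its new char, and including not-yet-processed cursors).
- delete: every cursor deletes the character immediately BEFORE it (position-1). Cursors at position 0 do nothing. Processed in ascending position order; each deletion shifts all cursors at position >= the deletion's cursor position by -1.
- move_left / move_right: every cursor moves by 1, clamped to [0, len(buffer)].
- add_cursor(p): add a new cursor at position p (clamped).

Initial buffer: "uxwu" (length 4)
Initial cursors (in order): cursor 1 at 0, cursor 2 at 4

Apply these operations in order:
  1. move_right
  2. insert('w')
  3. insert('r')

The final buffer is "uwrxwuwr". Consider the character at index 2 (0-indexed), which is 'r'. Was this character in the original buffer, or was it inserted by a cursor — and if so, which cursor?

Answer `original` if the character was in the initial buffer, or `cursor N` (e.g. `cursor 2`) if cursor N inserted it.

After op 1 (move_right): buffer="uxwu" (len 4), cursors c1@1 c2@4, authorship ....
After op 2 (insert('w')): buffer="uwxwuw" (len 6), cursors c1@2 c2@6, authorship .1...2
After op 3 (insert('r')): buffer="uwrxwuwr" (len 8), cursors c1@3 c2@8, authorship .11...22
Authorship (.=original, N=cursor N): . 1 1 . . . 2 2
Index 2: author = 1

Answer: cursor 1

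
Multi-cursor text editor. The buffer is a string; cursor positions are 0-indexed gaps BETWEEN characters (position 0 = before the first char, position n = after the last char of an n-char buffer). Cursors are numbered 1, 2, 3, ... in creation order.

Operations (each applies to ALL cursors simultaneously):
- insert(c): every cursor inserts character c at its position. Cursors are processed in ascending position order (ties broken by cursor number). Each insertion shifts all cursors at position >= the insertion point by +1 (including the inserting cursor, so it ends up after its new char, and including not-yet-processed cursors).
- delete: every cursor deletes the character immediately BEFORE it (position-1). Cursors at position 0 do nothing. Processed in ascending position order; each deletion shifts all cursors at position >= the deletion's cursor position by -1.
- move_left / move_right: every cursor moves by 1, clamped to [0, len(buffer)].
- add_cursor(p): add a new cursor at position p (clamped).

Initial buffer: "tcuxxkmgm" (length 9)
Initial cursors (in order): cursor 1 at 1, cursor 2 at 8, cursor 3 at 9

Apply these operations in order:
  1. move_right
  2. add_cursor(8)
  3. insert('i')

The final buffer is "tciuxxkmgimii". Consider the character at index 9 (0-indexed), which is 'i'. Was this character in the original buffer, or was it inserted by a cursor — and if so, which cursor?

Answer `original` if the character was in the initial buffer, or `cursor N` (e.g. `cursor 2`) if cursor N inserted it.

After op 1 (move_right): buffer="tcuxxkmgm" (len 9), cursors c1@2 c2@9 c3@9, authorship .........
After op 2 (add_cursor(8)): buffer="tcuxxkmgm" (len 9), cursors c1@2 c4@8 c2@9 c3@9, authorship .........
After op 3 (insert('i')): buffer="tciuxxkmgimii" (len 13), cursors c1@3 c4@10 c2@13 c3@13, authorship ..1......4.23
Authorship (.=original, N=cursor N): . . 1 . . . . . . 4 . 2 3
Index 9: author = 4

Answer: cursor 4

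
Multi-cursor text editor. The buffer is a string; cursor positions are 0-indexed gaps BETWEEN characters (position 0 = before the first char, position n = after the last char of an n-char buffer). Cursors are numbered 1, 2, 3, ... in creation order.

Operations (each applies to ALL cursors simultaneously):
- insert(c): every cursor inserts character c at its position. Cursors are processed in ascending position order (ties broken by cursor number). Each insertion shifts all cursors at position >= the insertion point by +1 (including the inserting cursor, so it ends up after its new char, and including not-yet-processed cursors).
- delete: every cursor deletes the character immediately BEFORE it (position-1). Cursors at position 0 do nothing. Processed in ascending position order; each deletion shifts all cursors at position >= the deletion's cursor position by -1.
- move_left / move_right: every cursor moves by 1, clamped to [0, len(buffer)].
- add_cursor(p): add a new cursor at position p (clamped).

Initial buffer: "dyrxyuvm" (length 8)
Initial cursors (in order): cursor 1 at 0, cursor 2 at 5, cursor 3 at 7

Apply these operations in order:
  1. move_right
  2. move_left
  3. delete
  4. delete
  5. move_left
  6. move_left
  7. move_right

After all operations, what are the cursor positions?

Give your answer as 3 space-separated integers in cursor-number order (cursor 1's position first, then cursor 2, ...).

Answer: 1 2 2

Derivation:
After op 1 (move_right): buffer="dyrxyuvm" (len 8), cursors c1@1 c2@6 c3@8, authorship ........
After op 2 (move_left): buffer="dyrxyuvm" (len 8), cursors c1@0 c2@5 c3@7, authorship ........
After op 3 (delete): buffer="dyrxum" (len 6), cursors c1@0 c2@4 c3@5, authorship ......
After op 4 (delete): buffer="dyrm" (len 4), cursors c1@0 c2@3 c3@3, authorship ....
After op 5 (move_left): buffer="dyrm" (len 4), cursors c1@0 c2@2 c3@2, authorship ....
After op 6 (move_left): buffer="dyrm" (len 4), cursors c1@0 c2@1 c3@1, authorship ....
After op 7 (move_right): buffer="dyrm" (len 4), cursors c1@1 c2@2 c3@2, authorship ....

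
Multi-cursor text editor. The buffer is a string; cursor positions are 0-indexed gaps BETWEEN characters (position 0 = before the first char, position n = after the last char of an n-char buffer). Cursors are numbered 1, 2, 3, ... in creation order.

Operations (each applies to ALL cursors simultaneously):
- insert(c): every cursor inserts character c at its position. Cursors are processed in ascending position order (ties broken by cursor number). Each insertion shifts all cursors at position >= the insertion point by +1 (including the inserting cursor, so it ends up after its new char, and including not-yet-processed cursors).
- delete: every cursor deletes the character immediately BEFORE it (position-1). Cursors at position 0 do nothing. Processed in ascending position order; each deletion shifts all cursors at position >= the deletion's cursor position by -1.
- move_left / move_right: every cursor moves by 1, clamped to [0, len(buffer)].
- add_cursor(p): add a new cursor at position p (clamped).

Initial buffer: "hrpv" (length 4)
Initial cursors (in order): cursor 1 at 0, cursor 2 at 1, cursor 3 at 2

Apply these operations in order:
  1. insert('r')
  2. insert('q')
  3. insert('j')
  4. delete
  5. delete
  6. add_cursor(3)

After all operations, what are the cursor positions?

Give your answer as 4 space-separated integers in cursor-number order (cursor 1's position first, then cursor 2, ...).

Answer: 1 3 5 3

Derivation:
After op 1 (insert('r')): buffer="rhrrrpv" (len 7), cursors c1@1 c2@3 c3@5, authorship 1.2.3..
After op 2 (insert('q')): buffer="rqhrqrrqpv" (len 10), cursors c1@2 c2@5 c3@8, authorship 11.22.33..
After op 3 (insert('j')): buffer="rqjhrqjrrqjpv" (len 13), cursors c1@3 c2@7 c3@11, authorship 111.222.333..
After op 4 (delete): buffer="rqhrqrrqpv" (len 10), cursors c1@2 c2@5 c3@8, authorship 11.22.33..
After op 5 (delete): buffer="rhrrrpv" (len 7), cursors c1@1 c2@3 c3@5, authorship 1.2.3..
After op 6 (add_cursor(3)): buffer="rhrrrpv" (len 7), cursors c1@1 c2@3 c4@3 c3@5, authorship 1.2.3..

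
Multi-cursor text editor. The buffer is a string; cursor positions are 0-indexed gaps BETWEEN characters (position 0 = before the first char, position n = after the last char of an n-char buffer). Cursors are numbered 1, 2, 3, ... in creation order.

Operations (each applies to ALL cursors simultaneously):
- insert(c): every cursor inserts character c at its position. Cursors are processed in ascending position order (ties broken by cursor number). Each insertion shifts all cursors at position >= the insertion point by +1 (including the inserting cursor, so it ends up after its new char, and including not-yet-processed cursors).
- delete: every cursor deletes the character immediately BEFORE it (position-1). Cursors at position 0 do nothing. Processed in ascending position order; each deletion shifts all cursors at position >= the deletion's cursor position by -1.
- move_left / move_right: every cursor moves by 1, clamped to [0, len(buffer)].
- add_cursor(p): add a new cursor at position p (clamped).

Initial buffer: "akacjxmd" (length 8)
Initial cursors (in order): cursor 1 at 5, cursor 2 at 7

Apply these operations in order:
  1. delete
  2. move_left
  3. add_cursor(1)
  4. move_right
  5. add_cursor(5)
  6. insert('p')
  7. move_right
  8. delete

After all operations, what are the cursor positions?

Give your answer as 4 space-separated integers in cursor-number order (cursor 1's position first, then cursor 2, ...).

After op 1 (delete): buffer="akacxd" (len 6), cursors c1@4 c2@5, authorship ......
After op 2 (move_left): buffer="akacxd" (len 6), cursors c1@3 c2@4, authorship ......
After op 3 (add_cursor(1)): buffer="akacxd" (len 6), cursors c3@1 c1@3 c2@4, authorship ......
After op 4 (move_right): buffer="akacxd" (len 6), cursors c3@2 c1@4 c2@5, authorship ......
After op 5 (add_cursor(5)): buffer="akacxd" (len 6), cursors c3@2 c1@4 c2@5 c4@5, authorship ......
After op 6 (insert('p')): buffer="akpacpxppd" (len 10), cursors c3@3 c1@6 c2@9 c4@9, authorship ..3..1.24.
After op 7 (move_right): buffer="akpacpxppd" (len 10), cursors c3@4 c1@7 c2@10 c4@10, authorship ..3..1.24.
After op 8 (delete): buffer="akpcpp" (len 6), cursors c3@3 c1@5 c2@6 c4@6, authorship ..3.12

Answer: 5 6 3 6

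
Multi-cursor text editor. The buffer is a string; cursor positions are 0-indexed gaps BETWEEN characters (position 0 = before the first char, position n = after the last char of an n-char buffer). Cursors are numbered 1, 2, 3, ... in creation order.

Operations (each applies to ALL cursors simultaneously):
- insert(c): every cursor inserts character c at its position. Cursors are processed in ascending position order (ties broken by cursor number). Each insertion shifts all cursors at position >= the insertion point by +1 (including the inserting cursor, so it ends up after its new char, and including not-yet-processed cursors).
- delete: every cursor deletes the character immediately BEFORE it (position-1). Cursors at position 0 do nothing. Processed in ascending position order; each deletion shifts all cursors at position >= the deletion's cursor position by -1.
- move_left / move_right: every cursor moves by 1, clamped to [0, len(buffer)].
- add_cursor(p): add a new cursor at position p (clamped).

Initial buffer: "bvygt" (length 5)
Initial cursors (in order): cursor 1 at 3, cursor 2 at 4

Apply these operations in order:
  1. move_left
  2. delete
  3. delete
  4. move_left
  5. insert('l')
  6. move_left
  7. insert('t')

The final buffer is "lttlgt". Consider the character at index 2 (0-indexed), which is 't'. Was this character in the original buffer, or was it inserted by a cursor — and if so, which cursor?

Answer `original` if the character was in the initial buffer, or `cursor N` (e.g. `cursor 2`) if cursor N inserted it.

Answer: cursor 2

Derivation:
After op 1 (move_left): buffer="bvygt" (len 5), cursors c1@2 c2@3, authorship .....
After op 2 (delete): buffer="bgt" (len 3), cursors c1@1 c2@1, authorship ...
After op 3 (delete): buffer="gt" (len 2), cursors c1@0 c2@0, authorship ..
After op 4 (move_left): buffer="gt" (len 2), cursors c1@0 c2@0, authorship ..
After op 5 (insert('l')): buffer="llgt" (len 4), cursors c1@2 c2@2, authorship 12..
After op 6 (move_left): buffer="llgt" (len 4), cursors c1@1 c2@1, authorship 12..
After op 7 (insert('t')): buffer="lttlgt" (len 6), cursors c1@3 c2@3, authorship 1122..
Authorship (.=original, N=cursor N): 1 1 2 2 . .
Index 2: author = 2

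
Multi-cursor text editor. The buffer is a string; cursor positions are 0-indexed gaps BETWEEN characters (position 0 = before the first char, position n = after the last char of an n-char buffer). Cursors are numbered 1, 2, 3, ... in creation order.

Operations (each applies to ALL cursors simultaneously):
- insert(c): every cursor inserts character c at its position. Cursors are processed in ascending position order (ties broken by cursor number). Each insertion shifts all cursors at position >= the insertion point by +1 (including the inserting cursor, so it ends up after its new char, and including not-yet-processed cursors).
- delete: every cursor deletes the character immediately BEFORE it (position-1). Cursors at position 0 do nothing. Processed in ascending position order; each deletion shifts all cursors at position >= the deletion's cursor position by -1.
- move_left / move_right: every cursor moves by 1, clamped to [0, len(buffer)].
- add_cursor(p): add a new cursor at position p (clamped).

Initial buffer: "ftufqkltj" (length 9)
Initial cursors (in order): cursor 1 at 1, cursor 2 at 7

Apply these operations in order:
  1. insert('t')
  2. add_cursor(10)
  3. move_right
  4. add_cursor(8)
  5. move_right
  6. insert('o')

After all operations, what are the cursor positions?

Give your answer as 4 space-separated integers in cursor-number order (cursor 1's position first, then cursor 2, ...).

After op 1 (insert('t')): buffer="fttufqklttj" (len 11), cursors c1@2 c2@9, authorship .1......2..
After op 2 (add_cursor(10)): buffer="fttufqklttj" (len 11), cursors c1@2 c2@9 c3@10, authorship .1......2..
After op 3 (move_right): buffer="fttufqklttj" (len 11), cursors c1@3 c2@10 c3@11, authorship .1......2..
After op 4 (add_cursor(8)): buffer="fttufqklttj" (len 11), cursors c1@3 c4@8 c2@10 c3@11, authorship .1......2..
After op 5 (move_right): buffer="fttufqklttj" (len 11), cursors c1@4 c4@9 c2@11 c3@11, authorship .1......2..
After op 6 (insert('o')): buffer="fttuofqkltotjoo" (len 15), cursors c1@5 c4@11 c2@15 c3@15, authorship .1..1....24..23

Answer: 5 15 15 11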